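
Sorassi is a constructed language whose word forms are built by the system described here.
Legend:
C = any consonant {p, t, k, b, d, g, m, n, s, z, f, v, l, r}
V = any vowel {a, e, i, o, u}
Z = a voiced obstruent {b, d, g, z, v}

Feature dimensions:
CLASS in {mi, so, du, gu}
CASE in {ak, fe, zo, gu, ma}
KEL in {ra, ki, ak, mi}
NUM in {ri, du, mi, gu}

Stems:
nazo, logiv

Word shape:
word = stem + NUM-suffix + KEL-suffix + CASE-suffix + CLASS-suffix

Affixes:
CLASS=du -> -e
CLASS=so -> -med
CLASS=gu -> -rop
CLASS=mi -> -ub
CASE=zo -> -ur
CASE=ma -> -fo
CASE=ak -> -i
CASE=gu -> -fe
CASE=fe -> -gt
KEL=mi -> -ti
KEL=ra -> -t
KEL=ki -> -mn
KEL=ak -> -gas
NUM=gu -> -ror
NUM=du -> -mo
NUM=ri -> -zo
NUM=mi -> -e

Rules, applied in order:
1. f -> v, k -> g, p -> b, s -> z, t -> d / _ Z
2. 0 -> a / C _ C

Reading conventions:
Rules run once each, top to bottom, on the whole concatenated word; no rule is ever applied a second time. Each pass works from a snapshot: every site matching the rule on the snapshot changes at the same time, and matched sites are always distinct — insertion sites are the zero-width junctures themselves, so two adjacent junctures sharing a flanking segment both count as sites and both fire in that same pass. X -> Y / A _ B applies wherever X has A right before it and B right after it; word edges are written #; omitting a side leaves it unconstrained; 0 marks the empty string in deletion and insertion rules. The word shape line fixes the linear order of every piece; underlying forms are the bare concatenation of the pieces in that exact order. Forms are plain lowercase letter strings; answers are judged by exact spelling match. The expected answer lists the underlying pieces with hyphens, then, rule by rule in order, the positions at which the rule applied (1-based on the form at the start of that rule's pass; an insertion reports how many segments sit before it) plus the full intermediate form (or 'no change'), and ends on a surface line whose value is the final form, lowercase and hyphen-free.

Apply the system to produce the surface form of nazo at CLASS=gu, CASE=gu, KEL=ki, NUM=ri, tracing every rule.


underlying: nazo-zo-mn-fe-rop
1. f -> v, k -> g, p -> b, s -> z, t -> d / _ Z: no change
2. 0 -> a / C _ C: inserts after position(s) 7, 8: nazozomanaferop
surface: nazozomanaferop


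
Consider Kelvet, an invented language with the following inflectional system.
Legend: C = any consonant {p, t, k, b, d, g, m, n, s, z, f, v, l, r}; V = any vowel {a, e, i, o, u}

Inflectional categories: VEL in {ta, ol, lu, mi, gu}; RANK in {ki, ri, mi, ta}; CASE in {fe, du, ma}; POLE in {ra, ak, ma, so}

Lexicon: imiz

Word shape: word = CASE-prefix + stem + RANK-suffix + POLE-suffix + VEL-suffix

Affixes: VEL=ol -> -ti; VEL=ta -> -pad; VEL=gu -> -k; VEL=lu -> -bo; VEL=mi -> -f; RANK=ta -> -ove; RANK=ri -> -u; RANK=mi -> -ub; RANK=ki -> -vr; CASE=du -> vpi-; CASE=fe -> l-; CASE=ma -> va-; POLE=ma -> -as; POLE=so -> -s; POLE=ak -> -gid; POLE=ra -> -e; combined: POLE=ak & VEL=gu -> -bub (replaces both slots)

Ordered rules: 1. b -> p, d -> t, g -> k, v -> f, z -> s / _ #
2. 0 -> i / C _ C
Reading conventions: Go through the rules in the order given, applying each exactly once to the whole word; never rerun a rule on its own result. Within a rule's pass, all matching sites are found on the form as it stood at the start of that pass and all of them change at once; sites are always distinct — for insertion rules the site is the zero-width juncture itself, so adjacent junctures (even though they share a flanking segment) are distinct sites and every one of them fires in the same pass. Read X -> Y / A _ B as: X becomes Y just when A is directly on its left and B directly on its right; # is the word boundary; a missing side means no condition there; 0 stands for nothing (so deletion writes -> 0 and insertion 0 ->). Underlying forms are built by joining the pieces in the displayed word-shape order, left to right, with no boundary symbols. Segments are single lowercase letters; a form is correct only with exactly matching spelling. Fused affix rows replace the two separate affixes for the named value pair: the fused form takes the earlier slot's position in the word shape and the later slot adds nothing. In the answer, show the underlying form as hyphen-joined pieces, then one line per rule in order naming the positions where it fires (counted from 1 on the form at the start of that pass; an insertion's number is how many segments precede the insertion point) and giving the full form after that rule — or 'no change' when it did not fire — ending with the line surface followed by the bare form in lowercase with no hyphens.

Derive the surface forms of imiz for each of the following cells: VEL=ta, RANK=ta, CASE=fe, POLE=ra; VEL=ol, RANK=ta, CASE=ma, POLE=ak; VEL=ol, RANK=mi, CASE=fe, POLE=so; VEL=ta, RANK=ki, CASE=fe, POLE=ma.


cell VEL=ta, RANK=ta, CASE=fe, POLE=ra:
underlying: l-imiz-ove-e-pad
1. b -> p, d -> t, g -> k, v -> f, z -> s / _ #: fires at position(s) 12: limizoveepat
2. 0 -> i / C _ C: no change
surface: limizoveepat

cell VEL=ol, RANK=ta, CASE=ma, POLE=ak:
underlying: va-imiz-ove-gid-ti
1. b -> p, d -> t, g -> k, v -> f, z -> s / _ #: no change
2. 0 -> i / C _ C: inserts after position(s) 12: vaimizovegiditi
surface: vaimizovegiditi

cell VEL=ol, RANK=mi, CASE=fe, POLE=so:
underlying: l-imiz-ub-s-ti
1. b -> p, d -> t, g -> k, v -> f, z -> s / _ #: no change
2. 0 -> i / C _ C: inserts after position(s) 7, 8: limizubisiti
surface: limizubisiti

cell VEL=ta, RANK=ki, CASE=fe, POLE=ma:
underlying: l-imiz-vr-as-pad
1. b -> p, d -> t, g -> k, v -> f, z -> s / _ #: fires at position(s) 12: limizvraspat
2. 0 -> i / C _ C: inserts after position(s) 5, 6, 9: limizivirasipat
surface: limizivirasipat


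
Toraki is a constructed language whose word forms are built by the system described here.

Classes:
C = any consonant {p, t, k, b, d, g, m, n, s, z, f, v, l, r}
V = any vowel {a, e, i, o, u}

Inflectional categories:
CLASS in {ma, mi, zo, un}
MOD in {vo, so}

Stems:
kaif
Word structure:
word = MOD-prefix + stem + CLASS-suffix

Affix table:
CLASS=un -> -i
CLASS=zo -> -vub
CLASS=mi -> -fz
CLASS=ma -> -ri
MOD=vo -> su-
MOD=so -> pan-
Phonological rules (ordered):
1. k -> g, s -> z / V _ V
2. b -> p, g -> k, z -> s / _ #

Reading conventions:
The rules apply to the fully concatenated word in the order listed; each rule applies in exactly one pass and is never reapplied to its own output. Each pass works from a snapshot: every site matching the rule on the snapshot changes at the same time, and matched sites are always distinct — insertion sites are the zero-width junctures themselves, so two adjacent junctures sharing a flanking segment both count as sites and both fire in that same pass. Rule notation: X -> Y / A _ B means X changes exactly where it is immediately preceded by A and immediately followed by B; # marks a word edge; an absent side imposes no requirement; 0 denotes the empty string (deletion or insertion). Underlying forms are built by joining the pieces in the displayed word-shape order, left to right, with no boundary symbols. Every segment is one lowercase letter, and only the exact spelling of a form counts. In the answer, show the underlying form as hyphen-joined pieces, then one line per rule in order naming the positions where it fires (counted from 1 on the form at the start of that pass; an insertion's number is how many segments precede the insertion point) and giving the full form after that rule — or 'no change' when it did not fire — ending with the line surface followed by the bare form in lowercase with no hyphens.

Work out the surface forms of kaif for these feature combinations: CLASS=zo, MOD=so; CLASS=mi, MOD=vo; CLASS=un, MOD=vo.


cell CLASS=zo, MOD=so:
underlying: pan-kaif-vub
1. k -> g, s -> z / V _ V: no change
2. b -> p, g -> k, z -> s / _ #: fires at position(s) 10: pankaifvup
surface: pankaifvup

cell CLASS=mi, MOD=vo:
underlying: su-kaif-fz
1. k -> g, s -> z / V _ V: fires at position(s) 3: sugaiffz
2. b -> p, g -> k, z -> s / _ #: fires at position(s) 8: sugaiffs
surface: sugaiffs

cell CLASS=un, MOD=vo:
underlying: su-kaif-i
1. k -> g, s -> z / V _ V: fires at position(s) 3: sugaifi
2. b -> p, g -> k, z -> s / _ #: no change
surface: sugaifi


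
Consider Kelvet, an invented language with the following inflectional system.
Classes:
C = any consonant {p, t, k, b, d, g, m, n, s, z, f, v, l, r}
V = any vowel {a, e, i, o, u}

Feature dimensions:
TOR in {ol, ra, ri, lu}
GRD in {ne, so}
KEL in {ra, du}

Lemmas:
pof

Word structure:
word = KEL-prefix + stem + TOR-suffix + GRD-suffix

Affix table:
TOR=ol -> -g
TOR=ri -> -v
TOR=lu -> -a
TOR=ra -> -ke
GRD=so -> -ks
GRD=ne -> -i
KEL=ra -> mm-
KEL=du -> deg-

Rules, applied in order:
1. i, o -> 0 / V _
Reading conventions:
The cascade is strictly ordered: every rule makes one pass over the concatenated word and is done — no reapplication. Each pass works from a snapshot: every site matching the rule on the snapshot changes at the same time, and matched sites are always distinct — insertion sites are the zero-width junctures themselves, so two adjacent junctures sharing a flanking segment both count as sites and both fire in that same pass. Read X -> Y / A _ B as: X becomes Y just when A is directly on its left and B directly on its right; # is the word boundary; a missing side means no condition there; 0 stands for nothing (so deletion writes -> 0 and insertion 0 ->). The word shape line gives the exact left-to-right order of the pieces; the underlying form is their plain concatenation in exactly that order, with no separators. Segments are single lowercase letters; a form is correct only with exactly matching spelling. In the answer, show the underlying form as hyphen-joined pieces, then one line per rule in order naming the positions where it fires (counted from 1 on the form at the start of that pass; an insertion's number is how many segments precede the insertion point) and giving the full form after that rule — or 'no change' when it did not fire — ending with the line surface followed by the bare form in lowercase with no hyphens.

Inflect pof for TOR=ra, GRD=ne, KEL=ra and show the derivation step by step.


underlying: mm-pof-ke-i
1. i, o -> 0 / V _: fires at position(s) 8: mmpofke
surface: mmpofke


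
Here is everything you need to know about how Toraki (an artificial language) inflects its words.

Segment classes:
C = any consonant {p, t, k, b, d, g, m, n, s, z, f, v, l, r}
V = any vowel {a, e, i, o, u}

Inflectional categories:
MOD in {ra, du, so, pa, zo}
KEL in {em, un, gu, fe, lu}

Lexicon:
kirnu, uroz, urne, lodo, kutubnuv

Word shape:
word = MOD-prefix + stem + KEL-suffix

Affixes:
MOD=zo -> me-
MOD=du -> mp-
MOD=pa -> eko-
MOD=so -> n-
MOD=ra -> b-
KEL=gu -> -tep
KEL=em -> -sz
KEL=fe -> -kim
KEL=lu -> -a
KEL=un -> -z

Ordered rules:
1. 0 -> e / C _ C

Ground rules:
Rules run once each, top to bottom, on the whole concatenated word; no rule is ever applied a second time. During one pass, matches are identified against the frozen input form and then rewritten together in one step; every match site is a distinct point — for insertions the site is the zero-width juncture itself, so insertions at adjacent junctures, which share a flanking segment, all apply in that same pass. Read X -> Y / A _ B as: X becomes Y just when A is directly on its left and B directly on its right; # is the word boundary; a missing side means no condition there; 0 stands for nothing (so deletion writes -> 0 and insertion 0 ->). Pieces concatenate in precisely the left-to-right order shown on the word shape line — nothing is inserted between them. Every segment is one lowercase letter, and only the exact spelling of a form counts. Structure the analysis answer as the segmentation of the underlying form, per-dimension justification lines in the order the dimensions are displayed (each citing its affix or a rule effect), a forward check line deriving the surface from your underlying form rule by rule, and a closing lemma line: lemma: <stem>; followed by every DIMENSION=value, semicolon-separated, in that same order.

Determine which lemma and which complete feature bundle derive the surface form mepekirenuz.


underlying: mp-kirnu-z
MOD=du - signalled by the affix mp-
KEL=un - signalled by the affix -z
check: mpkirnuz -> mepekirenuz
lemma: kirnu; MOD=du; KEL=un


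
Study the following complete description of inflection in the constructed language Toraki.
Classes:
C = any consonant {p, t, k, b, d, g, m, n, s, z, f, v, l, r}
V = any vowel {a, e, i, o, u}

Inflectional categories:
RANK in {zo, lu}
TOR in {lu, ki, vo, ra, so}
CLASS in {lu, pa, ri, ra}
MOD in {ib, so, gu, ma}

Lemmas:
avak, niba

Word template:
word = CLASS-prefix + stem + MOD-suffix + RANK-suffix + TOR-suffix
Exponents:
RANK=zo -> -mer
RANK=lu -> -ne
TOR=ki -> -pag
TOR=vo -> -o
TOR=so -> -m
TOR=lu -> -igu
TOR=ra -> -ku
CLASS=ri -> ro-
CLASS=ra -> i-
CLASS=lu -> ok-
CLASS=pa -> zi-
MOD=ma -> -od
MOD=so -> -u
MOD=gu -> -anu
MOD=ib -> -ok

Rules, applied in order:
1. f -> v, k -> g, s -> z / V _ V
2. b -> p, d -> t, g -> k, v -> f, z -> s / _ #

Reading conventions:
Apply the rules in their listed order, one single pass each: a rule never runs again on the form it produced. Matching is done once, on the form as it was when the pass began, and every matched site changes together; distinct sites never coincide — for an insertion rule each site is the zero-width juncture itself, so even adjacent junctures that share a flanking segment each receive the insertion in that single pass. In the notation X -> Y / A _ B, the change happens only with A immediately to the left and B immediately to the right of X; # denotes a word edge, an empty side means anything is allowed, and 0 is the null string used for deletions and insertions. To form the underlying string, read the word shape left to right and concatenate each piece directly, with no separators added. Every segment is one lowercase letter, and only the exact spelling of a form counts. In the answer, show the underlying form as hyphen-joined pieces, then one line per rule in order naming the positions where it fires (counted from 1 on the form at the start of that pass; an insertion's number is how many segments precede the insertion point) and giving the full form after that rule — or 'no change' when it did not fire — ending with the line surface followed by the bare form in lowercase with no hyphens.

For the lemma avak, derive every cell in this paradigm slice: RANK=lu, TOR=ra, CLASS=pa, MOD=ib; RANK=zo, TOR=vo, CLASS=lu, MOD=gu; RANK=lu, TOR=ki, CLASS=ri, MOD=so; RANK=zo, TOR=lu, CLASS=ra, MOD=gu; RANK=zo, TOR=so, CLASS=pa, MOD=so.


cell RANK=lu, TOR=ra, CLASS=pa, MOD=ib:
underlying: zi-avak-ok-ne-ku
1. f -> v, k -> g, s -> z / V _ V: fires at position(s) 6, 11: ziavagoknegu
2. b -> p, d -> t, g -> k, v -> f, z -> s / _ #: no change
surface: ziavagoknegu

cell RANK=zo, TOR=vo, CLASS=lu, MOD=gu:
underlying: ok-avak-anu-mer-o
1. f -> v, k -> g, s -> z / V _ V: fires at position(s) 2, 6: ogavaganumero
2. b -> p, d -> t, g -> k, v -> f, z -> s / _ #: no change
surface: ogavaganumero

cell RANK=lu, TOR=ki, CLASS=ri, MOD=so:
underlying: ro-avak-u-ne-pag
1. f -> v, k -> g, s -> z / V _ V: fires at position(s) 6: roavagunepag
2. b -> p, d -> t, g -> k, v -> f, z -> s / _ #: fires at position(s) 12: roavagunepak
surface: roavagunepak

cell RANK=zo, TOR=lu, CLASS=ra, MOD=gu:
underlying: i-avak-anu-mer-igu
1. f -> v, k -> g, s -> z / V _ V: fires at position(s) 5: iavaganumerigu
2. b -> p, d -> t, g -> k, v -> f, z -> s / _ #: no change
surface: iavaganumerigu

cell RANK=zo, TOR=so, CLASS=pa, MOD=so:
underlying: zi-avak-u-mer-m
1. f -> v, k -> g, s -> z / V _ V: fires at position(s) 6: ziavagumerm
2. b -> p, d -> t, g -> k, v -> f, z -> s / _ #: no change
surface: ziavagumerm


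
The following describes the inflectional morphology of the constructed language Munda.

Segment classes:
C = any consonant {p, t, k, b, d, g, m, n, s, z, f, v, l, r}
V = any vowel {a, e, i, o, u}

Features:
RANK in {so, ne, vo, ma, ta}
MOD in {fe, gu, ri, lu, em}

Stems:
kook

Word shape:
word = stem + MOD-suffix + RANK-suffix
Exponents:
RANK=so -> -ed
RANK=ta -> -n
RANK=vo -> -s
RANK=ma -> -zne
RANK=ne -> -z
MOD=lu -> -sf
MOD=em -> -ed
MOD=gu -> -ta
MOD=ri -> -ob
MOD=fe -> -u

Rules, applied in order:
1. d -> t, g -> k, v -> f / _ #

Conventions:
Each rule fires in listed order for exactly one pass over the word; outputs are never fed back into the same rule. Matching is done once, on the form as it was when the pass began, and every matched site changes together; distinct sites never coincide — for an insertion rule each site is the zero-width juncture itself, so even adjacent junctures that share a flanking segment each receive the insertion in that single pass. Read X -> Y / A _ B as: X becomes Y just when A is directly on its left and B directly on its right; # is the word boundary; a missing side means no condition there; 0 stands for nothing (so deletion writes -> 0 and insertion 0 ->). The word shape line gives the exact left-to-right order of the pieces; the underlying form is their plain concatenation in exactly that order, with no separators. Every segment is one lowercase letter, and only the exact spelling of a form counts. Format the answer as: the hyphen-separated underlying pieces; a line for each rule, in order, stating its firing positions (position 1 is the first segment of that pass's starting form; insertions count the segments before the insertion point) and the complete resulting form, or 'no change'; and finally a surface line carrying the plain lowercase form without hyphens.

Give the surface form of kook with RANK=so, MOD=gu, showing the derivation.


underlying: kook-ta-ed
1. d -> t, g -> k, v -> f / _ #: fires at position(s) 8: kooktaet
surface: kooktaet


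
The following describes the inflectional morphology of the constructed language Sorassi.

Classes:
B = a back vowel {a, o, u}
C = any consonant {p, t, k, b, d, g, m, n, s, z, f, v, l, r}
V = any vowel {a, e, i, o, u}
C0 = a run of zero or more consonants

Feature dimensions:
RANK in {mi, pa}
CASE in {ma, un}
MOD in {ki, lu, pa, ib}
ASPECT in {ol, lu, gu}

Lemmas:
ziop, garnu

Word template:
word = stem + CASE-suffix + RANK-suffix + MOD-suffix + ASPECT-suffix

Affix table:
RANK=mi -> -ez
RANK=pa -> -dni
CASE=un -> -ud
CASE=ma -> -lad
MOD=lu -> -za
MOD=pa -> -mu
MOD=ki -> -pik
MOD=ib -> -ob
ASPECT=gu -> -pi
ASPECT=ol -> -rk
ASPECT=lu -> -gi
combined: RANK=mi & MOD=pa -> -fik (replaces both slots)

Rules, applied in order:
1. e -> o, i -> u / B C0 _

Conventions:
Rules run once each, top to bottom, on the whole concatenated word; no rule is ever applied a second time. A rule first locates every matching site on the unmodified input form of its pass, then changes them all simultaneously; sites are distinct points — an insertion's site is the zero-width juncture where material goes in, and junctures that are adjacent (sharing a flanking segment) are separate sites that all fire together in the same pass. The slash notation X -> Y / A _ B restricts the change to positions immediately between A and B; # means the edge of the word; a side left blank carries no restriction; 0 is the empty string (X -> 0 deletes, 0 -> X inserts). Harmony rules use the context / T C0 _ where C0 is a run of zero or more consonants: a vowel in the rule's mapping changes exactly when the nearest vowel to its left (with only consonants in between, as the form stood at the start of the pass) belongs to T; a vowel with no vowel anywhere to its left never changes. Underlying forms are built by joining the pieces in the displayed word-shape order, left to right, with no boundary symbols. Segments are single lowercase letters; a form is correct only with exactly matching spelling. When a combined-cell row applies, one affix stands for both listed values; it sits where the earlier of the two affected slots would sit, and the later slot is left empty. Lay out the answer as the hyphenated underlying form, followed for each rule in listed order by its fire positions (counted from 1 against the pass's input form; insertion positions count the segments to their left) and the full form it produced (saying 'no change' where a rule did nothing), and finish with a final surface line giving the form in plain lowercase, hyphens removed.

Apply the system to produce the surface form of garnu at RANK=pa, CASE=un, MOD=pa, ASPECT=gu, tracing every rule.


underlying: garnu-ud-dni-mu-pi
1. e -> o, i -> u / B C0 _: fires at position(s) 10, 14: garnuuddnumupu
surface: garnuuddnumupu


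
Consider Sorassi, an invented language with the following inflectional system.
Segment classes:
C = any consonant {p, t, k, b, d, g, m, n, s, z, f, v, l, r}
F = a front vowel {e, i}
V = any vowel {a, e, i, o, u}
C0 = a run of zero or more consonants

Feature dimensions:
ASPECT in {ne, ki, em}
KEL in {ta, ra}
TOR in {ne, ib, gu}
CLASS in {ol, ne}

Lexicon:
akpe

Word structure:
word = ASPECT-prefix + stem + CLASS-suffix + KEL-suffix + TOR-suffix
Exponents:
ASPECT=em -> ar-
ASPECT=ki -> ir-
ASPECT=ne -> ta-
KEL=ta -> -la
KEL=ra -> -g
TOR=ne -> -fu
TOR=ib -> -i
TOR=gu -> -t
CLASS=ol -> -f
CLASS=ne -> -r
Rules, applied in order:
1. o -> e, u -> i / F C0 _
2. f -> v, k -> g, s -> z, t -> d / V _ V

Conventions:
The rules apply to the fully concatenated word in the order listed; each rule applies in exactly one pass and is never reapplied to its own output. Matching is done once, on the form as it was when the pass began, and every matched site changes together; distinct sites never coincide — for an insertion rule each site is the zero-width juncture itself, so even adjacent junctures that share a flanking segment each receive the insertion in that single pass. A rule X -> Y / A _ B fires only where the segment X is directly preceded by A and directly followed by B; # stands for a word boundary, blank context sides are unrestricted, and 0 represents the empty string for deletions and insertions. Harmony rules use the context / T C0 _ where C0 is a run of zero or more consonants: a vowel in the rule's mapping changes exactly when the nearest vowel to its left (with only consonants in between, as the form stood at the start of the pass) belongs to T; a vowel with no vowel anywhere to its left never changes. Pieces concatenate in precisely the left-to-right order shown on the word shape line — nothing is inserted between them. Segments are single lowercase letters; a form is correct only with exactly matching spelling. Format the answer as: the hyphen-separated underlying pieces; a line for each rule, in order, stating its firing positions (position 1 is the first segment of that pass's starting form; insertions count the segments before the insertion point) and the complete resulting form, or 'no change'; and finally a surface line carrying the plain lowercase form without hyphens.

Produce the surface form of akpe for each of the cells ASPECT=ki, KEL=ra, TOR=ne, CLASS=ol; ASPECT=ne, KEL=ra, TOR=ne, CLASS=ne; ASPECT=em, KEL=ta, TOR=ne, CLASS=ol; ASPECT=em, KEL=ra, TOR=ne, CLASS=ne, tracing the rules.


cell ASPECT=ki, KEL=ra, TOR=ne, CLASS=ol:
underlying: ir-akpe-f-g-fu
1. o -> e, u -> i / F C0 _: fires at position(s) 10: irakpefgfi
2. f -> v, k -> g, s -> z, t -> d / V _ V: no change
surface: irakpefgfi

cell ASPECT=ne, KEL=ra, TOR=ne, CLASS=ne:
underlying: ta-akpe-r-g-fu
1. o -> e, u -> i / F C0 _: fires at position(s) 10: taakpergfi
2. f -> v, k -> g, s -> z, t -> d / V _ V: no change
surface: taakpergfi

cell ASPECT=em, KEL=ta, TOR=ne, CLASS=ol:
underlying: ar-akpe-f-la-fu
1. o -> e, u -> i / F C0 _: no change
2. f -> v, k -> g, s -> z, t -> d / V _ V: fires at position(s) 10: arakpeflavu
surface: arakpeflavu

cell ASPECT=em, KEL=ra, TOR=ne, CLASS=ne:
underlying: ar-akpe-r-g-fu
1. o -> e, u -> i / F C0 _: fires at position(s) 10: arakpergfi
2. f -> v, k -> g, s -> z, t -> d / V _ V: no change
surface: arakpergfi


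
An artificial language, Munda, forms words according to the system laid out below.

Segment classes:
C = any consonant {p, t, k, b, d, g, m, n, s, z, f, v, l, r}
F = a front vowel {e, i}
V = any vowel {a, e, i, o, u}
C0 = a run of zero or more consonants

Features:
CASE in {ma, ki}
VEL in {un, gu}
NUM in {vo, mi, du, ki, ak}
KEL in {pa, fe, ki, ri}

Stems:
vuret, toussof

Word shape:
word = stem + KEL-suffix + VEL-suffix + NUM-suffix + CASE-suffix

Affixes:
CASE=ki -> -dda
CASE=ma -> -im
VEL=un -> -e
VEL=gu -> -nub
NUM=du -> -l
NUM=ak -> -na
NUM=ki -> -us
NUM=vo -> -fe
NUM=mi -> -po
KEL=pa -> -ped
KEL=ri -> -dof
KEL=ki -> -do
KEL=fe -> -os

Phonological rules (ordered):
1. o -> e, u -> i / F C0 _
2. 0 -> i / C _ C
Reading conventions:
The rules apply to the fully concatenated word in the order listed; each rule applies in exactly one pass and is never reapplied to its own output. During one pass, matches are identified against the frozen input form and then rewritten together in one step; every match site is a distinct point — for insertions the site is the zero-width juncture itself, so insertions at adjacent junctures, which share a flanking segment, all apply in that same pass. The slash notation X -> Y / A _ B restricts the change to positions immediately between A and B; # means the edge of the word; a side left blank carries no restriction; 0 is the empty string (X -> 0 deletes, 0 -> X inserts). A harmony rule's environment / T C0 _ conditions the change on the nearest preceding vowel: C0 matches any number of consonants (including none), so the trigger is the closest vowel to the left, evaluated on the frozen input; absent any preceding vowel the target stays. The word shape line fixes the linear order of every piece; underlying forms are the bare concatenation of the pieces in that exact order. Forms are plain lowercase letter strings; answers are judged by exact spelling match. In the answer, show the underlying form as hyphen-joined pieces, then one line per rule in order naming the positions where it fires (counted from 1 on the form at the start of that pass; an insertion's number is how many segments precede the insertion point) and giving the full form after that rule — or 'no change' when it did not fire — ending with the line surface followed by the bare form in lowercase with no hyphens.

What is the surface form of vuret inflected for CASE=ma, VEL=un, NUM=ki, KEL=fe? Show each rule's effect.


underlying: vuret-os-e-us-im
1. o -> e, u -> i / F C0 _: fires at position(s) 6, 9: vureteseisim
2. 0 -> i / C _ C: no change
surface: vureteseisim


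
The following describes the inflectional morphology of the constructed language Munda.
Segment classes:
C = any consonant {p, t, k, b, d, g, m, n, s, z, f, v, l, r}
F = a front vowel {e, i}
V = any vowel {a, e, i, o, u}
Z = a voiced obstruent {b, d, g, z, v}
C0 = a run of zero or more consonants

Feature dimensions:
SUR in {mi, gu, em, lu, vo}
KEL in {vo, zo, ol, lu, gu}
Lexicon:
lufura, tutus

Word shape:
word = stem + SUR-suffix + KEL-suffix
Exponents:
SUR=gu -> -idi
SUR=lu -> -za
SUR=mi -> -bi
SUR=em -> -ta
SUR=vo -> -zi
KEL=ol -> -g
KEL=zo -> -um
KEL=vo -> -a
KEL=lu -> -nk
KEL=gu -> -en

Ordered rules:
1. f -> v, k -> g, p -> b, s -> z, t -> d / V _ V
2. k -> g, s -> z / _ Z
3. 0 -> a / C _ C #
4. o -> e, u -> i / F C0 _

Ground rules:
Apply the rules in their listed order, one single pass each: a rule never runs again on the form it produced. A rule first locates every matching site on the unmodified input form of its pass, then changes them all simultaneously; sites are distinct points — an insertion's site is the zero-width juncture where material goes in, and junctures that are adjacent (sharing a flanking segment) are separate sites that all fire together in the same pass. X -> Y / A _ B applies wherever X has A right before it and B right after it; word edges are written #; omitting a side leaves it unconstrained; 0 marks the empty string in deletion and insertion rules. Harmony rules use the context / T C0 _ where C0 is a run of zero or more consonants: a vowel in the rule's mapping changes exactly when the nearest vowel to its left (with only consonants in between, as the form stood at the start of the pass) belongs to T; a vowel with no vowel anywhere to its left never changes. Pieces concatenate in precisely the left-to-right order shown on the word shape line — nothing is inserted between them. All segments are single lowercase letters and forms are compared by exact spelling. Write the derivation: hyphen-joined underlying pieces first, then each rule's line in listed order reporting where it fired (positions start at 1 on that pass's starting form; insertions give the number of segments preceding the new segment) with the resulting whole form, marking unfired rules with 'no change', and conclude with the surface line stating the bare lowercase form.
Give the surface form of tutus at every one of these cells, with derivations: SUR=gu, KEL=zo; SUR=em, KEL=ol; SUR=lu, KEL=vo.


cell SUR=gu, KEL=zo:
underlying: tutus-idi-um
1. f -> v, k -> g, p -> b, s -> z, t -> d / V _ V: fires at position(s) 3, 5: tuduzidium
2. k -> g, s -> z / _ Z: no change
3. 0 -> a / C _ C #: no change
4. o -> e, u -> i / F C0 _: fires at position(s) 9: tuduzidiim
surface: tuduzidiim

cell SUR=em, KEL=ol:
underlying: tutus-ta-g
1. f -> v, k -> g, p -> b, s -> z, t -> d / V _ V: fires at position(s) 3: tudustag
2. k -> g, s -> z / _ Z: no change
3. 0 -> a / C _ C #: no change
4. o -> e, u -> i / F C0 _: no change
surface: tudustag

cell SUR=lu, KEL=vo:
underlying: tutus-za-a
1. f -> v, k -> g, p -> b, s -> z, t -> d / V _ V: fires at position(s) 3: tuduszaa
2. k -> g, s -> z / _ Z: fires at position(s) 5: tuduzzaa
3. 0 -> a / C _ C #: no change
4. o -> e, u -> i / F C0 _: no change
surface: tuduzzaa


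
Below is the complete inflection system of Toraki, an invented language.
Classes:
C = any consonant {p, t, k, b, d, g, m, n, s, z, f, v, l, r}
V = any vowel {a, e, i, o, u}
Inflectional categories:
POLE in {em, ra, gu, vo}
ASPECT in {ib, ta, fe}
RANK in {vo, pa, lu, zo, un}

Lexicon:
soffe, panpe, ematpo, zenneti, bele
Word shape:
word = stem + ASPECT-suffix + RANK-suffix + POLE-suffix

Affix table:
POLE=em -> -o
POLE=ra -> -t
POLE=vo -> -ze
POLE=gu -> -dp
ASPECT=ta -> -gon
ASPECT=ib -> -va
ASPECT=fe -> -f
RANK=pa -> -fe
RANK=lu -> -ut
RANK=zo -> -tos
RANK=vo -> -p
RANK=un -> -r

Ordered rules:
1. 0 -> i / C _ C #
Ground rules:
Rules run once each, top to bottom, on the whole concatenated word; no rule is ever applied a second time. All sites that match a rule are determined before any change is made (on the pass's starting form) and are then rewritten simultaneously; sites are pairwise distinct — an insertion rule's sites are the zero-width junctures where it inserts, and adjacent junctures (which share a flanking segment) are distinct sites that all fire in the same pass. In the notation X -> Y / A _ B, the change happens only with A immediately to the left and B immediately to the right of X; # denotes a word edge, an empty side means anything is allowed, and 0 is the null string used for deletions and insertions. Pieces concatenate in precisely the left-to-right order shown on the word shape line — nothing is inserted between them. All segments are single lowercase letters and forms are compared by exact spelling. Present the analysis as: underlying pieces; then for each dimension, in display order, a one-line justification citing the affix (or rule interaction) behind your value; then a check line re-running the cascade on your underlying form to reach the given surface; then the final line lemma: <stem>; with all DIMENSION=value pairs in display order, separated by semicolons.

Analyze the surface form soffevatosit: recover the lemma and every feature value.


underlying: soffe-va-tos-t
POLE=ra - signalled by the affix -t
ASPECT=ib - signalled by the affix -va
RANK=zo - signalled by the affix -tos
check: soffevatost -> soffevatosit
lemma: soffe; POLE=ra; ASPECT=ib; RANK=zo


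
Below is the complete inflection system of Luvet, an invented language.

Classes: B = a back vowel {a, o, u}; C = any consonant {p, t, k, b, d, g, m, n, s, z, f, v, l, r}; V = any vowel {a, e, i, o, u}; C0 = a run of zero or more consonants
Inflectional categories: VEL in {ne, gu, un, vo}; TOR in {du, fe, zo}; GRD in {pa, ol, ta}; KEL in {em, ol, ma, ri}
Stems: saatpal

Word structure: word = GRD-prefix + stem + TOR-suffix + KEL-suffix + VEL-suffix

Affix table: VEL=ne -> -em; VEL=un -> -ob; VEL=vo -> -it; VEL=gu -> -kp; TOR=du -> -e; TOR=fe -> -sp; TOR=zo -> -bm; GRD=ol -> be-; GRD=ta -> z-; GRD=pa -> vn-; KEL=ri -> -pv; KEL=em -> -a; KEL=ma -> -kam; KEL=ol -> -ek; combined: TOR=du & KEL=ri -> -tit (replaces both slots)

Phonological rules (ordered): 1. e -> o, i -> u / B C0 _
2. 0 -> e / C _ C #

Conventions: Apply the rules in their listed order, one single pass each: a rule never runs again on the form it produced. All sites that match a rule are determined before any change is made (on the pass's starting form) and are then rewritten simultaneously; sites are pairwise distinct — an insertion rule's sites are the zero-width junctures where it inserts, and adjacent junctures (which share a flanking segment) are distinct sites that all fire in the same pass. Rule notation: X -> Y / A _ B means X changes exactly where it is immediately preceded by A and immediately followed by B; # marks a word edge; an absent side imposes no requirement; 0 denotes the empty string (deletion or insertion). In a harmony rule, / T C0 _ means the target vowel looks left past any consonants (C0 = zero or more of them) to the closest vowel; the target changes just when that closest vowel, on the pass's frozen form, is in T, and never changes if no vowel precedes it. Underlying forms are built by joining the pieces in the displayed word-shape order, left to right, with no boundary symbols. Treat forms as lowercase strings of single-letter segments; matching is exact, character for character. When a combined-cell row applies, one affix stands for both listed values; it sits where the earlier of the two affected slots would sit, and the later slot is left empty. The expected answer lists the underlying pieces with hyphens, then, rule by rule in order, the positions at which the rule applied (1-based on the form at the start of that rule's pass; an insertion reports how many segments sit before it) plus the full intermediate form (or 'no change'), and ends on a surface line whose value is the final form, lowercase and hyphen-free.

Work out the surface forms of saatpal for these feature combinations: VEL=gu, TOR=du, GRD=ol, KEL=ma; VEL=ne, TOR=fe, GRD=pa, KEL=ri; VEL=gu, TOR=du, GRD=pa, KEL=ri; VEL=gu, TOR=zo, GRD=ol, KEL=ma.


cell VEL=gu, TOR=du, GRD=ol, KEL=ma:
underlying: be-saatpal-e-kam-kp
1. e -> o, i -> u / B C0 _: fires at position(s) 10: besaatpalokamkp
2. 0 -> e / C _ C #: inserts after position(s) 14: besaatpalokamkep
surface: besaatpalokamkep

cell VEL=ne, TOR=fe, GRD=pa, KEL=ri:
underlying: vn-saatpal-sp-pv-em
1. e -> o, i -> u / B C0 _: fires at position(s) 14: vnsaatpalsppvom
2. 0 -> e / C _ C #: no change
surface: vnsaatpalsppvom

cell VEL=gu, TOR=du, GRD=pa, KEL=ri:
underlying: vn-saatpal-tit-kp
1. e -> o, i -> u / B C0 _: fires at position(s) 11: vnsaatpaltutkp
2. 0 -> e / C _ C #: inserts after position(s) 13: vnsaatpaltutkep
surface: vnsaatpaltutkep

cell VEL=gu, TOR=zo, GRD=ol, KEL=ma:
underlying: be-saatpal-bm-kam-kp
1. e -> o, i -> u / B C0 _: no change
2. 0 -> e / C _ C #: inserts after position(s) 15: besaatpalbmkamkep
surface: besaatpalbmkamkep


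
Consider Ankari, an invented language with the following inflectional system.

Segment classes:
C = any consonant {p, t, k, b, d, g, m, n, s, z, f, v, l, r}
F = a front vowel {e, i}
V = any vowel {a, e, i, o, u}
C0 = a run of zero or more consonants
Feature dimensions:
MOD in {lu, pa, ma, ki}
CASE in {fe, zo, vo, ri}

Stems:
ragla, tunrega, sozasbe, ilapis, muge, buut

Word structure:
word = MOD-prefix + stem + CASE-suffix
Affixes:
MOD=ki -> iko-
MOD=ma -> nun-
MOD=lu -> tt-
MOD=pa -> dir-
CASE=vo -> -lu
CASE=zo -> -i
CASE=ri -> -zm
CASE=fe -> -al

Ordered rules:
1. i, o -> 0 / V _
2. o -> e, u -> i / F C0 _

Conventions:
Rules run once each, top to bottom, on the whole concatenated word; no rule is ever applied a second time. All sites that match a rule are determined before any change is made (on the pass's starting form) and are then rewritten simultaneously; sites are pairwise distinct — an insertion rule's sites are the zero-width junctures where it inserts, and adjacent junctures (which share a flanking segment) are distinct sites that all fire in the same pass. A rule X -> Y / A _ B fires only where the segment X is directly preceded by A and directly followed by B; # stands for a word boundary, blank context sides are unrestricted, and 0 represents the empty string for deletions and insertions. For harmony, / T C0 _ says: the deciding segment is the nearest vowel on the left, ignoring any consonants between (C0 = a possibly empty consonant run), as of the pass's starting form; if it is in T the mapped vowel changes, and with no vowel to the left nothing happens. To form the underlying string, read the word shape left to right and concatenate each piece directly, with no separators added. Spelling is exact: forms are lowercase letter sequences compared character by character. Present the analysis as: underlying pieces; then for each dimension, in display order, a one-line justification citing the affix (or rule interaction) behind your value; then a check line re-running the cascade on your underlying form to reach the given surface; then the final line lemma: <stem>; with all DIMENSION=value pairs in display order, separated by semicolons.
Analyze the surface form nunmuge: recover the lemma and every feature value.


underlying: nun-muge-i
MOD=ma - signalled by the affix nun-
CASE=zo - signalled by the affix -i
check: nunmugei -> nunmuge -> nunmuge
lemma: muge; MOD=ma; CASE=zo


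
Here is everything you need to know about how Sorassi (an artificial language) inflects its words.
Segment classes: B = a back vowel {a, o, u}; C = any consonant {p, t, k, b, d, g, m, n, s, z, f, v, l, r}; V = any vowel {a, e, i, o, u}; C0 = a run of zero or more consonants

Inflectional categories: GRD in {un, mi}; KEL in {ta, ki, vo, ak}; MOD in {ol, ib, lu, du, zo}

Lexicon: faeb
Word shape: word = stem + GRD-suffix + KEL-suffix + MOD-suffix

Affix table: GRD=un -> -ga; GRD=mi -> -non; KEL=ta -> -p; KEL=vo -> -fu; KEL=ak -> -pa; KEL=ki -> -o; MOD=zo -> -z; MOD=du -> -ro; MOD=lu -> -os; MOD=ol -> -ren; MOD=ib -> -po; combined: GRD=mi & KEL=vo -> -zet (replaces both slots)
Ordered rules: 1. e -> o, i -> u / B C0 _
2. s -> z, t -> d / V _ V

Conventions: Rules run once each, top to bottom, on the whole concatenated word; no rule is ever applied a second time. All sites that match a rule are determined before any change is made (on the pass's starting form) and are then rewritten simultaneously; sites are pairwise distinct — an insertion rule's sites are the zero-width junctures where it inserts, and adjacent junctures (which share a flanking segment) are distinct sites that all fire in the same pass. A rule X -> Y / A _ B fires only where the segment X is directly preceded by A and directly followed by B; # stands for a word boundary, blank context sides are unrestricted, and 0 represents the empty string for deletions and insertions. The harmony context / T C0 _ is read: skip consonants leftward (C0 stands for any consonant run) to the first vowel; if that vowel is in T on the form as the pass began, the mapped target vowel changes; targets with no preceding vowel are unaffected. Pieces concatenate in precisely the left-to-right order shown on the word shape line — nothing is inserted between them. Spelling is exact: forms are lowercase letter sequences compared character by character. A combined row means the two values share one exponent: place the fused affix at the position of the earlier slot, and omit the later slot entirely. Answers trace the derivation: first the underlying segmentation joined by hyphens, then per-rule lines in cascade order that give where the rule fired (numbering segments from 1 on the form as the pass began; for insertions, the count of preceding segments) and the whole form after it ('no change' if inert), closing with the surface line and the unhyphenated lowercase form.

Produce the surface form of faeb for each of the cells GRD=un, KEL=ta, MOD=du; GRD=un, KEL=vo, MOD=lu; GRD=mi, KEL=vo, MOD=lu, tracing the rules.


cell GRD=un, KEL=ta, MOD=du:
underlying: faeb-ga-p-ro
1. e -> o, i -> u / B C0 _: fires at position(s) 3: faobgapro
2. s -> z, t -> d / V _ V: no change
surface: faobgapro

cell GRD=un, KEL=vo, MOD=lu:
underlying: faeb-ga-fu-os
1. e -> o, i -> u / B C0 _: fires at position(s) 3: faobgafuos
2. s -> z, t -> d / V _ V: no change
surface: faobgafuos

cell GRD=mi, KEL=vo, MOD=lu:
underlying: faeb-zet-os
1. e -> o, i -> u / B C0 _: fires at position(s) 3: faobzetos
2. s -> z, t -> d / V _ V: fires at position(s) 7: faobzedos
surface: faobzedos
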